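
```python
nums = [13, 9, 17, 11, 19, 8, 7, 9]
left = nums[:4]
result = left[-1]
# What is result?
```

nums has length 8. The slice nums[:4] selects indices [0, 1, 2, 3] (0->13, 1->9, 2->17, 3->11), giving [13, 9, 17, 11]. So left = [13, 9, 17, 11]. Then left[-1] = 11.

11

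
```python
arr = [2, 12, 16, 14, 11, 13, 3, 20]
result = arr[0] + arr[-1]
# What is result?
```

arr has length 8. arr[0] = 2.
arr has length 8. Negative index -1 maps to positive index 8 + (-1) = 7. arr[7] = 20.
Sum: 2 + 20 = 22.

22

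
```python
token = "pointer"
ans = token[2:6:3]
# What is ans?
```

token has length 7. The slice token[2:6:3] selects indices [2, 5] (2->'i', 5->'e'), giving 'ie'.

'ie'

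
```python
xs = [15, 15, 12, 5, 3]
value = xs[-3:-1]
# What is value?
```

xs has length 5. The slice xs[-3:-1] selects indices [2, 3] (2->12, 3->5), giving [12, 5].

[12, 5]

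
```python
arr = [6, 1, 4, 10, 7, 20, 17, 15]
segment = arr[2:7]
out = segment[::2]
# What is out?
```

arr has length 8. The slice arr[2:7] selects indices [2, 3, 4, 5, 6] (2->4, 3->10, 4->7, 5->20, 6->17), giving [4, 10, 7, 20, 17]. So segment = [4, 10, 7, 20, 17]. segment has length 5. The slice segment[::2] selects indices [0, 2, 4] (0->4, 2->7, 4->17), giving [4, 7, 17].

[4, 7, 17]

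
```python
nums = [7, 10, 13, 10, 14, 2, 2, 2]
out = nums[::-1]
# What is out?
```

nums has length 8. The slice nums[::-1] selects indices [7, 6, 5, 4, 3, 2, 1, 0] (7->2, 6->2, 5->2, 4->14, 3->10, 2->13, 1->10, 0->7), giving [2, 2, 2, 14, 10, 13, 10, 7].

[2, 2, 2, 14, 10, 13, 10, 7]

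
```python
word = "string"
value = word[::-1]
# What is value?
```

word has length 6. The slice word[::-1] selects indices [5, 4, 3, 2, 1, 0] (5->'g', 4->'n', 3->'i', 2->'r', 1->'t', 0->'s'), giving 'gnirts'.

'gnirts'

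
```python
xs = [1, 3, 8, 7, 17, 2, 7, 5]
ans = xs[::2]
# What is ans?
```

xs has length 8. The slice xs[::2] selects indices [0, 2, 4, 6] (0->1, 2->8, 4->17, 6->7), giving [1, 8, 17, 7].

[1, 8, 17, 7]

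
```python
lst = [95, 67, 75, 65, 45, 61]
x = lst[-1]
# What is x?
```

lst has length 6. Negative index -1 maps to positive index 6 + (-1) = 5. lst[5] = 61.

61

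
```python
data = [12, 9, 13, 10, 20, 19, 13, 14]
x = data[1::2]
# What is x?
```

data has length 8. The slice data[1::2] selects indices [1, 3, 5, 7] (1->9, 3->10, 5->19, 7->14), giving [9, 10, 19, 14].

[9, 10, 19, 14]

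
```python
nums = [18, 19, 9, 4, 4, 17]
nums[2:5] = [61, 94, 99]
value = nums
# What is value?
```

nums starts as [18, 19, 9, 4, 4, 17] (length 6). The slice nums[2:5] covers indices [2, 3, 4] with values [9, 4, 4]. Replacing that slice with [61, 94, 99] (same length) produces [18, 19, 61, 94, 99, 17].

[18, 19, 61, 94, 99, 17]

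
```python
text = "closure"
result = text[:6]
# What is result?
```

text has length 7. The slice text[:6] selects indices [0, 1, 2, 3, 4, 5] (0->'c', 1->'l', 2->'o', 3->'s', 4->'u', 5->'r'), giving 'closur'.

'closur'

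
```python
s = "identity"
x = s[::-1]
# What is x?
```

s has length 8. The slice s[::-1] selects indices [7, 6, 5, 4, 3, 2, 1, 0] (7->'y', 6->'t', 5->'i', 4->'t', 3->'n', 2->'e', 1->'d', 0->'i'), giving 'ytitnedi'.

'ytitnedi'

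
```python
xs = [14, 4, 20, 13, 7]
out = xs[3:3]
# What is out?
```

xs has length 5. The slice xs[3:3] resolves to an empty index range, so the result is [].

[]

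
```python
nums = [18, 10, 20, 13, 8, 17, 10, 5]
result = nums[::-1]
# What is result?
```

nums has length 8. The slice nums[::-1] selects indices [7, 6, 5, 4, 3, 2, 1, 0] (7->5, 6->10, 5->17, 4->8, 3->13, 2->20, 1->10, 0->18), giving [5, 10, 17, 8, 13, 20, 10, 18].

[5, 10, 17, 8, 13, 20, 10, 18]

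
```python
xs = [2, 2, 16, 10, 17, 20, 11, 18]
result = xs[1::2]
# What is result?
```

xs has length 8. The slice xs[1::2] selects indices [1, 3, 5, 7] (1->2, 3->10, 5->20, 7->18), giving [2, 10, 20, 18].

[2, 10, 20, 18]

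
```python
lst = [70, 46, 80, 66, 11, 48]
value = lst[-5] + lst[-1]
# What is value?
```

lst has length 6. Negative index -5 maps to positive index 6 + (-5) = 1. lst[1] = 46.
lst has length 6. Negative index -1 maps to positive index 6 + (-1) = 5. lst[5] = 48.
Sum: 46 + 48 = 94.

94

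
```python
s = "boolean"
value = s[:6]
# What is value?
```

s has length 7. The slice s[:6] selects indices [0, 1, 2, 3, 4, 5] (0->'b', 1->'o', 2->'o', 3->'l', 4->'e', 5->'a'), giving 'boolea'.

'boolea'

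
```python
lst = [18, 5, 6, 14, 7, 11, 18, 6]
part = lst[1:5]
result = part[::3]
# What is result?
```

lst has length 8. The slice lst[1:5] selects indices [1, 2, 3, 4] (1->5, 2->6, 3->14, 4->7), giving [5, 6, 14, 7]. So part = [5, 6, 14, 7]. part has length 4. The slice part[::3] selects indices [0, 3] (0->5, 3->7), giving [5, 7].

[5, 7]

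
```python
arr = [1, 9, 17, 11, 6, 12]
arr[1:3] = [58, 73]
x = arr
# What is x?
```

arr starts as [1, 9, 17, 11, 6, 12] (length 6). The slice arr[1:3] covers indices [1, 2] with values [9, 17]. Replacing that slice with [58, 73] (same length) produces [1, 58, 73, 11, 6, 12].

[1, 58, 73, 11, 6, 12]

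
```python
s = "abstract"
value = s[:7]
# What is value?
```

s has length 8. The slice s[:7] selects indices [0, 1, 2, 3, 4, 5, 6] (0->'a', 1->'b', 2->'s', 3->'t', 4->'r', 5->'a', 6->'c'), giving 'abstrac'.

'abstrac'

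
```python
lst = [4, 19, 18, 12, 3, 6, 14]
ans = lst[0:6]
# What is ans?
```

lst has length 7. The slice lst[0:6] selects indices [0, 1, 2, 3, 4, 5] (0->4, 1->19, 2->18, 3->12, 4->3, 5->6), giving [4, 19, 18, 12, 3, 6].

[4, 19, 18, 12, 3, 6]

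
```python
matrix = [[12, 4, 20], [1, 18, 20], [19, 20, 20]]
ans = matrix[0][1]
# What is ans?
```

matrix[0] = [12, 4, 20]. Taking column 1 of that row yields 4.

4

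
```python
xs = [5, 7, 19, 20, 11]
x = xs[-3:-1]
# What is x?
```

xs has length 5. The slice xs[-3:-1] selects indices [2, 3] (2->19, 3->20), giving [19, 20].

[19, 20]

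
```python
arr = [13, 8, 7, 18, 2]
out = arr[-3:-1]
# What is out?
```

arr has length 5. The slice arr[-3:-1] selects indices [2, 3] (2->7, 3->18), giving [7, 18].

[7, 18]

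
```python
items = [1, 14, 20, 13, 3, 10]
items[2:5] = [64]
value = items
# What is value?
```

items starts as [1, 14, 20, 13, 3, 10] (length 6). The slice items[2:5] covers indices [2, 3, 4] with values [20, 13, 3]. Replacing that slice with [64] (different length) produces [1, 14, 64, 10].

[1, 14, 64, 10]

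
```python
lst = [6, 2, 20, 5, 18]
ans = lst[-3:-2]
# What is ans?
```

lst has length 5. The slice lst[-3:-2] selects indices [2] (2->20), giving [20].

[20]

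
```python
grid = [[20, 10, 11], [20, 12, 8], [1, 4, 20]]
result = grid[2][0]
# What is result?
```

grid[2] = [1, 4, 20]. Taking column 0 of that row yields 1.

1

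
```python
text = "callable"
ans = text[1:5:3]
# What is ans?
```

text has length 8. The slice text[1:5:3] selects indices [1, 4] (1->'a', 4->'a'), giving 'aa'.

'aa'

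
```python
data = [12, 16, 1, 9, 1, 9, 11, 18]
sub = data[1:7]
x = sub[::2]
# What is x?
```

data has length 8. The slice data[1:7] selects indices [1, 2, 3, 4, 5, 6] (1->16, 2->1, 3->9, 4->1, 5->9, 6->11), giving [16, 1, 9, 1, 9, 11]. So sub = [16, 1, 9, 1, 9, 11]. sub has length 6. The slice sub[::2] selects indices [0, 2, 4] (0->16, 2->9, 4->9), giving [16, 9, 9].

[16, 9, 9]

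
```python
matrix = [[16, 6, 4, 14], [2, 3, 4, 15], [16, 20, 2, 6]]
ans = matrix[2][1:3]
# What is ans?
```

matrix[2] = [16, 20, 2, 6]. matrix[2] has length 4. The slice matrix[2][1:3] selects indices [1, 2] (1->20, 2->2), giving [20, 2].

[20, 2]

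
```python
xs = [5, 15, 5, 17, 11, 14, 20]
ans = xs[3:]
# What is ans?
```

xs has length 7. The slice xs[3:] selects indices [3, 4, 5, 6] (3->17, 4->11, 5->14, 6->20), giving [17, 11, 14, 20].

[17, 11, 14, 20]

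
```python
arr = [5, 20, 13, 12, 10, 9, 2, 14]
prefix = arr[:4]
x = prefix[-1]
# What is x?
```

arr has length 8. The slice arr[:4] selects indices [0, 1, 2, 3] (0->5, 1->20, 2->13, 3->12), giving [5, 20, 13, 12]. So prefix = [5, 20, 13, 12]. Then prefix[-1] = 12.

12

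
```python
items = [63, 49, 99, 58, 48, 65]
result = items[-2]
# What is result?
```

items has length 6. Negative index -2 maps to positive index 6 + (-2) = 4. items[4] = 48.

48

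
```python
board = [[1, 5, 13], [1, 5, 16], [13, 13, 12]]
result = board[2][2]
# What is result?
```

board[2] = [13, 13, 12]. Taking column 2 of that row yields 12.

12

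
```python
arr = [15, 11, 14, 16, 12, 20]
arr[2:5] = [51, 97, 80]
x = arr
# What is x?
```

arr starts as [15, 11, 14, 16, 12, 20] (length 6). The slice arr[2:5] covers indices [2, 3, 4] with values [14, 16, 12]. Replacing that slice with [51, 97, 80] (same length) produces [15, 11, 51, 97, 80, 20].

[15, 11, 51, 97, 80, 20]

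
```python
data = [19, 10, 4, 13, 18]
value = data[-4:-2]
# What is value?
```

data has length 5. The slice data[-4:-2] selects indices [1, 2] (1->10, 2->4), giving [10, 4].

[10, 4]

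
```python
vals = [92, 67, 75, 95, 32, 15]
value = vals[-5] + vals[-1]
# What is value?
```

vals has length 6. Negative index -5 maps to positive index 6 + (-5) = 1. vals[1] = 67.
vals has length 6. Negative index -1 maps to positive index 6 + (-1) = 5. vals[5] = 15.
Sum: 67 + 15 = 82.

82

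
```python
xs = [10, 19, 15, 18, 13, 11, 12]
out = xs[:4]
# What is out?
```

xs has length 7. The slice xs[:4] selects indices [0, 1, 2, 3] (0->10, 1->19, 2->15, 3->18), giving [10, 19, 15, 18].

[10, 19, 15, 18]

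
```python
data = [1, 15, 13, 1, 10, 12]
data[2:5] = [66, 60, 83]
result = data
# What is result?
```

data starts as [1, 15, 13, 1, 10, 12] (length 6). The slice data[2:5] covers indices [2, 3, 4] with values [13, 1, 10]. Replacing that slice with [66, 60, 83] (same length) produces [1, 15, 66, 60, 83, 12].

[1, 15, 66, 60, 83, 12]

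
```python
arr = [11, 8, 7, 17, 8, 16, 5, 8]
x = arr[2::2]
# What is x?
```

arr has length 8. The slice arr[2::2] selects indices [2, 4, 6] (2->7, 4->8, 6->5), giving [7, 8, 5].

[7, 8, 5]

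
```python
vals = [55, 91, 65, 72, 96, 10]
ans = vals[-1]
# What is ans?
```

vals has length 6. Negative index -1 maps to positive index 6 + (-1) = 5. vals[5] = 10.

10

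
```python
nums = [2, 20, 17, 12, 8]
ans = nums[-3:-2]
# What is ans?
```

nums has length 5. The slice nums[-3:-2] selects indices [2] (2->17), giving [17].

[17]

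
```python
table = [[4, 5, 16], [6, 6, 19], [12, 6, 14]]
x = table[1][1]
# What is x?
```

table[1] = [6, 6, 19]. Taking column 1 of that row yields 6.

6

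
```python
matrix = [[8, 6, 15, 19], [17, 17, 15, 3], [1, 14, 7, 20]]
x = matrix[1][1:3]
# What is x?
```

matrix[1] = [17, 17, 15, 3]. matrix[1] has length 4. The slice matrix[1][1:3] selects indices [1, 2] (1->17, 2->15), giving [17, 15].

[17, 15]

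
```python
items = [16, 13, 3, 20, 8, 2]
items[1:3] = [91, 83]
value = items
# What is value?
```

items starts as [16, 13, 3, 20, 8, 2] (length 6). The slice items[1:3] covers indices [1, 2] with values [13, 3]. Replacing that slice with [91, 83] (same length) produces [16, 91, 83, 20, 8, 2].

[16, 91, 83, 20, 8, 2]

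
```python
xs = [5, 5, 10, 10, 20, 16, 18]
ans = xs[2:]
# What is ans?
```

xs has length 7. The slice xs[2:] selects indices [2, 3, 4, 5, 6] (2->10, 3->10, 4->20, 5->16, 6->18), giving [10, 10, 20, 16, 18].

[10, 10, 20, 16, 18]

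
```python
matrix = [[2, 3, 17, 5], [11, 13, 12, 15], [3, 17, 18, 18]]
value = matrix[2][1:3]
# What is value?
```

matrix[2] = [3, 17, 18, 18]. matrix[2] has length 4. The slice matrix[2][1:3] selects indices [1, 2] (1->17, 2->18), giving [17, 18].

[17, 18]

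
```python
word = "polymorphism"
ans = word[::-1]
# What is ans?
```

word has length 12. The slice word[::-1] selects indices [11, 10, 9, 8, 7, 6, 5, 4, 3, 2, 1, 0] (11->'m', 10->'s', 9->'i', 8->'h', 7->'p', 6->'r', 5->'o', 4->'m', 3->'y', 2->'l', 1->'o', 0->'p'), giving 'msihpromylop'.

'msihpromylop'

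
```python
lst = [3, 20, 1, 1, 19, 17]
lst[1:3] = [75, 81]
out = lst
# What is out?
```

lst starts as [3, 20, 1, 1, 19, 17] (length 6). The slice lst[1:3] covers indices [1, 2] with values [20, 1]. Replacing that slice with [75, 81] (same length) produces [3, 75, 81, 1, 19, 17].

[3, 75, 81, 1, 19, 17]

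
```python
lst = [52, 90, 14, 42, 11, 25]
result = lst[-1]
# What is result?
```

lst has length 6. Negative index -1 maps to positive index 6 + (-1) = 5. lst[5] = 25.

25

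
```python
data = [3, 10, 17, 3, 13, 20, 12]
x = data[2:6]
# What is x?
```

data has length 7. The slice data[2:6] selects indices [2, 3, 4, 5] (2->17, 3->3, 4->13, 5->20), giving [17, 3, 13, 20].

[17, 3, 13, 20]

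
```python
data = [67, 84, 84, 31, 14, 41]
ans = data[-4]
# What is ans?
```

data has length 6. Negative index -4 maps to positive index 6 + (-4) = 2. data[2] = 84.

84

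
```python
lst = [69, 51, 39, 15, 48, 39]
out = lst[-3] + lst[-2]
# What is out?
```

lst has length 6. Negative index -3 maps to positive index 6 + (-3) = 3. lst[3] = 15.
lst has length 6. Negative index -2 maps to positive index 6 + (-2) = 4. lst[4] = 48.
Sum: 15 + 48 = 63.

63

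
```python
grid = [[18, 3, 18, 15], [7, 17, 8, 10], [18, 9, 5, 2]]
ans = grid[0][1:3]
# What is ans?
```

grid[0] = [18, 3, 18, 15]. grid[0] has length 4. The slice grid[0][1:3] selects indices [1, 2] (1->3, 2->18), giving [3, 18].

[3, 18]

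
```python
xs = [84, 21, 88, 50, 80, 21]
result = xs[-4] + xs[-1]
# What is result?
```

xs has length 6. Negative index -4 maps to positive index 6 + (-4) = 2. xs[2] = 88.
xs has length 6. Negative index -1 maps to positive index 6 + (-1) = 5. xs[5] = 21.
Sum: 88 + 21 = 109.

109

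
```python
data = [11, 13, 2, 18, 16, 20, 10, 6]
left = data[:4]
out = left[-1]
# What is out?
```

data has length 8. The slice data[:4] selects indices [0, 1, 2, 3] (0->11, 1->13, 2->2, 3->18), giving [11, 13, 2, 18]. So left = [11, 13, 2, 18]. Then left[-1] = 18.

18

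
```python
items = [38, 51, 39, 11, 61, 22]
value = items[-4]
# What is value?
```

items has length 6. Negative index -4 maps to positive index 6 + (-4) = 2. items[2] = 39.

39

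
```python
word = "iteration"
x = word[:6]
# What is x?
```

word has length 9. The slice word[:6] selects indices [0, 1, 2, 3, 4, 5] (0->'i', 1->'t', 2->'e', 3->'r', 4->'a', 5->'t'), giving 'iterat'.

'iterat'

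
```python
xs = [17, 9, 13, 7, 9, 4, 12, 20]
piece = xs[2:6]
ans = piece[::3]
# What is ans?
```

xs has length 8. The slice xs[2:6] selects indices [2, 3, 4, 5] (2->13, 3->7, 4->9, 5->4), giving [13, 7, 9, 4]. So piece = [13, 7, 9, 4]. piece has length 4. The slice piece[::3] selects indices [0, 3] (0->13, 3->4), giving [13, 4].

[13, 4]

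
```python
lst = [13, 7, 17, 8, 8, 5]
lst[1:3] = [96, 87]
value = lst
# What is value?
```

lst starts as [13, 7, 17, 8, 8, 5] (length 6). The slice lst[1:3] covers indices [1, 2] with values [7, 17]. Replacing that slice with [96, 87] (same length) produces [13, 96, 87, 8, 8, 5].

[13, 96, 87, 8, 8, 5]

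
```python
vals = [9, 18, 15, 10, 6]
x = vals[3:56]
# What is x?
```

vals has length 5. The slice vals[3:56] selects indices [3, 4] (3->10, 4->6), giving [10, 6].

[10, 6]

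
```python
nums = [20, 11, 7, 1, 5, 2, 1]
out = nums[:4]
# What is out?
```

nums has length 7. The slice nums[:4] selects indices [0, 1, 2, 3] (0->20, 1->11, 2->7, 3->1), giving [20, 11, 7, 1].

[20, 11, 7, 1]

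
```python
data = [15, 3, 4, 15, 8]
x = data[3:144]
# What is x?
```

data has length 5. The slice data[3:144] selects indices [3, 4] (3->15, 4->8), giving [15, 8].

[15, 8]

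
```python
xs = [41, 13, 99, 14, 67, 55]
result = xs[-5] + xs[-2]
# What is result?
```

xs has length 6. Negative index -5 maps to positive index 6 + (-5) = 1. xs[1] = 13.
xs has length 6. Negative index -2 maps to positive index 6 + (-2) = 4. xs[4] = 67.
Sum: 13 + 67 = 80.

80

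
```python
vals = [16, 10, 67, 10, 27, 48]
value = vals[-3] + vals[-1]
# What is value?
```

vals has length 6. Negative index -3 maps to positive index 6 + (-3) = 3. vals[3] = 10.
vals has length 6. Negative index -1 maps to positive index 6 + (-1) = 5. vals[5] = 48.
Sum: 10 + 48 = 58.

58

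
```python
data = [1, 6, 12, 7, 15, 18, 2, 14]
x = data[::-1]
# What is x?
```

data has length 8. The slice data[::-1] selects indices [7, 6, 5, 4, 3, 2, 1, 0] (7->14, 6->2, 5->18, 4->15, 3->7, 2->12, 1->6, 0->1), giving [14, 2, 18, 15, 7, 12, 6, 1].

[14, 2, 18, 15, 7, 12, 6, 1]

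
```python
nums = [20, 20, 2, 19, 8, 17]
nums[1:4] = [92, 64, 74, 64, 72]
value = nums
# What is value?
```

nums starts as [20, 20, 2, 19, 8, 17] (length 6). The slice nums[1:4] covers indices [1, 2, 3] with values [20, 2, 19]. Replacing that slice with [92, 64, 74, 64, 72] (different length) produces [20, 92, 64, 74, 64, 72, 8, 17].

[20, 92, 64, 74, 64, 72, 8, 17]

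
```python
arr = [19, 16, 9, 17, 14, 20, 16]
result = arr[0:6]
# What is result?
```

arr has length 7. The slice arr[0:6] selects indices [0, 1, 2, 3, 4, 5] (0->19, 1->16, 2->9, 3->17, 4->14, 5->20), giving [19, 16, 9, 17, 14, 20].

[19, 16, 9, 17, 14, 20]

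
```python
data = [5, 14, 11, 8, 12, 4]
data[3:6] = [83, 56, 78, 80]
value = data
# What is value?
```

data starts as [5, 14, 11, 8, 12, 4] (length 6). The slice data[3:6] covers indices [3, 4, 5] with values [8, 12, 4]. Replacing that slice with [83, 56, 78, 80] (different length) produces [5, 14, 11, 83, 56, 78, 80].

[5, 14, 11, 83, 56, 78, 80]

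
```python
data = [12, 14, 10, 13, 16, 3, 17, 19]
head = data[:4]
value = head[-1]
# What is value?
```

data has length 8. The slice data[:4] selects indices [0, 1, 2, 3] (0->12, 1->14, 2->10, 3->13), giving [12, 14, 10, 13]. So head = [12, 14, 10, 13]. Then head[-1] = 13.

13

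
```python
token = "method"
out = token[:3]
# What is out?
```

token has length 6. The slice token[:3] selects indices [0, 1, 2] (0->'m', 1->'e', 2->'t'), giving 'met'.

'met'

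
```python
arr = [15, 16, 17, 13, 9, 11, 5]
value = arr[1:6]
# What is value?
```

arr has length 7. The slice arr[1:6] selects indices [1, 2, 3, 4, 5] (1->16, 2->17, 3->13, 4->9, 5->11), giving [16, 17, 13, 9, 11].

[16, 17, 13, 9, 11]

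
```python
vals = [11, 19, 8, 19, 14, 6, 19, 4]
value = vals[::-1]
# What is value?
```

vals has length 8. The slice vals[::-1] selects indices [7, 6, 5, 4, 3, 2, 1, 0] (7->4, 6->19, 5->6, 4->14, 3->19, 2->8, 1->19, 0->11), giving [4, 19, 6, 14, 19, 8, 19, 11].

[4, 19, 6, 14, 19, 8, 19, 11]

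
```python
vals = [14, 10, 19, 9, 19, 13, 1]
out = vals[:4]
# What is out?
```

vals has length 7. The slice vals[:4] selects indices [0, 1, 2, 3] (0->14, 1->10, 2->19, 3->9), giving [14, 10, 19, 9].

[14, 10, 19, 9]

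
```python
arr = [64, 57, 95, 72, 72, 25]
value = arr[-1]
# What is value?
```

arr has length 6. Negative index -1 maps to positive index 6 + (-1) = 5. arr[5] = 25.

25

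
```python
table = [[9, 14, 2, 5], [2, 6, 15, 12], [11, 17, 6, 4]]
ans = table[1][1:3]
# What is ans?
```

table[1] = [2, 6, 15, 12]. table[1] has length 4. The slice table[1][1:3] selects indices [1, 2] (1->6, 2->15), giving [6, 15].

[6, 15]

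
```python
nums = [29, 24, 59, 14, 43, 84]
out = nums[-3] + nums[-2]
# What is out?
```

nums has length 6. Negative index -3 maps to positive index 6 + (-3) = 3. nums[3] = 14.
nums has length 6. Negative index -2 maps to positive index 6 + (-2) = 4. nums[4] = 43.
Sum: 14 + 43 = 57.

57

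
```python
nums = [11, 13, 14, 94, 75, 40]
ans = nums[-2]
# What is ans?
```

nums has length 6. Negative index -2 maps to positive index 6 + (-2) = 4. nums[4] = 75.

75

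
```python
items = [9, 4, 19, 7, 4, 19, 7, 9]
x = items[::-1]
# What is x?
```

items has length 8. The slice items[::-1] selects indices [7, 6, 5, 4, 3, 2, 1, 0] (7->9, 6->7, 5->19, 4->4, 3->7, 2->19, 1->4, 0->9), giving [9, 7, 19, 4, 7, 19, 4, 9].

[9, 7, 19, 4, 7, 19, 4, 9]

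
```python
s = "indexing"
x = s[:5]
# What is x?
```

s has length 8. The slice s[:5] selects indices [0, 1, 2, 3, 4] (0->'i', 1->'n', 2->'d', 3->'e', 4->'x'), giving 'index'.

'index'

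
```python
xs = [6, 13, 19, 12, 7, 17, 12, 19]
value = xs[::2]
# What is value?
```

xs has length 8. The slice xs[::2] selects indices [0, 2, 4, 6] (0->6, 2->19, 4->7, 6->12), giving [6, 19, 7, 12].

[6, 19, 7, 12]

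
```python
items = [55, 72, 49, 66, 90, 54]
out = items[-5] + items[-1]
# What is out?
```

items has length 6. Negative index -5 maps to positive index 6 + (-5) = 1. items[1] = 72.
items has length 6. Negative index -1 maps to positive index 6 + (-1) = 5. items[5] = 54.
Sum: 72 + 54 = 126.

126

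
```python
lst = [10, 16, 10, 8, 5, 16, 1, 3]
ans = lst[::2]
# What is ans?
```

lst has length 8. The slice lst[::2] selects indices [0, 2, 4, 6] (0->10, 2->10, 4->5, 6->1), giving [10, 10, 5, 1].

[10, 10, 5, 1]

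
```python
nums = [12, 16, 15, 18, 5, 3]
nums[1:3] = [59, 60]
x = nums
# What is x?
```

nums starts as [12, 16, 15, 18, 5, 3] (length 6). The slice nums[1:3] covers indices [1, 2] with values [16, 15]. Replacing that slice with [59, 60] (same length) produces [12, 59, 60, 18, 5, 3].

[12, 59, 60, 18, 5, 3]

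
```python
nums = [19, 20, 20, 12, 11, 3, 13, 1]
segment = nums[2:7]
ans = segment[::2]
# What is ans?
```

nums has length 8. The slice nums[2:7] selects indices [2, 3, 4, 5, 6] (2->20, 3->12, 4->11, 5->3, 6->13), giving [20, 12, 11, 3, 13]. So segment = [20, 12, 11, 3, 13]. segment has length 5. The slice segment[::2] selects indices [0, 2, 4] (0->20, 2->11, 4->13), giving [20, 11, 13].

[20, 11, 13]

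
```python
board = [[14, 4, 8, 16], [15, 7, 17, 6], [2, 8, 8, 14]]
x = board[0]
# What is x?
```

board has 3 rows. Row 0 is [14, 4, 8, 16].

[14, 4, 8, 16]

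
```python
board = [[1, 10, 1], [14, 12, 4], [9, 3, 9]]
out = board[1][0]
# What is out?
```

board[1] = [14, 12, 4]. Taking column 0 of that row yields 14.

14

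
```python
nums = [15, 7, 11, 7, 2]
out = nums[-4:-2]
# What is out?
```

nums has length 5. The slice nums[-4:-2] selects indices [1, 2] (1->7, 2->11), giving [7, 11].

[7, 11]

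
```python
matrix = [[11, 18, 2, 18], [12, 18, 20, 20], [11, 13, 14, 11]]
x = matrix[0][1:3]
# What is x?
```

matrix[0] = [11, 18, 2, 18]. matrix[0] has length 4. The slice matrix[0][1:3] selects indices [1, 2] (1->18, 2->2), giving [18, 2].

[18, 2]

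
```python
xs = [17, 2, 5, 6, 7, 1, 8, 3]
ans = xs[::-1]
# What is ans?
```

xs has length 8. The slice xs[::-1] selects indices [7, 6, 5, 4, 3, 2, 1, 0] (7->3, 6->8, 5->1, 4->7, 3->6, 2->5, 1->2, 0->17), giving [3, 8, 1, 7, 6, 5, 2, 17].

[3, 8, 1, 7, 6, 5, 2, 17]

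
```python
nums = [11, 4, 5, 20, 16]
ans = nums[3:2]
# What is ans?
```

nums has length 5. The slice nums[3:2] resolves to an empty index range, so the result is [].

[]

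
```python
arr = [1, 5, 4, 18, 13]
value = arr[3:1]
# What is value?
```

arr has length 5. The slice arr[3:1] resolves to an empty index range, so the result is [].

[]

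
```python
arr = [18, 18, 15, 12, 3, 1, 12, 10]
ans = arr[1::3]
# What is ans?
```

arr has length 8. The slice arr[1::3] selects indices [1, 4, 7] (1->18, 4->3, 7->10), giving [18, 3, 10].

[18, 3, 10]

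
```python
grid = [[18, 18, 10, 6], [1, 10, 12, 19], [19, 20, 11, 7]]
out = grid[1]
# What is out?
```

grid has 3 rows. Row 1 is [1, 10, 12, 19].

[1, 10, 12, 19]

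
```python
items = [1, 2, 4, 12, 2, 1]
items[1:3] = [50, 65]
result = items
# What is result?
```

items starts as [1, 2, 4, 12, 2, 1] (length 6). The slice items[1:3] covers indices [1, 2] with values [2, 4]. Replacing that slice with [50, 65] (same length) produces [1, 50, 65, 12, 2, 1].

[1, 50, 65, 12, 2, 1]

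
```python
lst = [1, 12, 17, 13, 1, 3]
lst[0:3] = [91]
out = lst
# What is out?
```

lst starts as [1, 12, 17, 13, 1, 3] (length 6). The slice lst[0:3] covers indices [0, 1, 2] with values [1, 12, 17]. Replacing that slice with [91] (different length) produces [91, 13, 1, 3].

[91, 13, 1, 3]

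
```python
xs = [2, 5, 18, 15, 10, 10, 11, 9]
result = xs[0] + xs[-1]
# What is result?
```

xs has length 8. xs[0] = 2.
xs has length 8. Negative index -1 maps to positive index 8 + (-1) = 7. xs[7] = 9.
Sum: 2 + 9 = 11.

11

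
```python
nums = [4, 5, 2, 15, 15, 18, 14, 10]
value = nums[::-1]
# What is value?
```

nums has length 8. The slice nums[::-1] selects indices [7, 6, 5, 4, 3, 2, 1, 0] (7->10, 6->14, 5->18, 4->15, 3->15, 2->2, 1->5, 0->4), giving [10, 14, 18, 15, 15, 2, 5, 4].

[10, 14, 18, 15, 15, 2, 5, 4]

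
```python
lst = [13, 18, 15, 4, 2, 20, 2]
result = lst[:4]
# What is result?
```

lst has length 7. The slice lst[:4] selects indices [0, 1, 2, 3] (0->13, 1->18, 2->15, 3->4), giving [13, 18, 15, 4].

[13, 18, 15, 4]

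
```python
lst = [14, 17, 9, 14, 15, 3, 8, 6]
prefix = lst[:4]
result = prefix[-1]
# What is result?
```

lst has length 8. The slice lst[:4] selects indices [0, 1, 2, 3] (0->14, 1->17, 2->9, 3->14), giving [14, 17, 9, 14]. So prefix = [14, 17, 9, 14]. Then prefix[-1] = 14.

14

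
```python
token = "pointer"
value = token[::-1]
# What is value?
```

token has length 7. The slice token[::-1] selects indices [6, 5, 4, 3, 2, 1, 0] (6->'r', 5->'e', 4->'t', 3->'n', 2->'i', 1->'o', 0->'p'), giving 'retniop'.

'retniop'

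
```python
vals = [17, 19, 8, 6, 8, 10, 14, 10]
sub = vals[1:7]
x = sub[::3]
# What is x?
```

vals has length 8. The slice vals[1:7] selects indices [1, 2, 3, 4, 5, 6] (1->19, 2->8, 3->6, 4->8, 5->10, 6->14), giving [19, 8, 6, 8, 10, 14]. So sub = [19, 8, 6, 8, 10, 14]. sub has length 6. The slice sub[::3] selects indices [0, 3] (0->19, 3->8), giving [19, 8].

[19, 8]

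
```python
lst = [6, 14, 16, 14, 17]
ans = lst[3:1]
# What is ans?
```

lst has length 5. The slice lst[3:1] resolves to an empty index range, so the result is [].

[]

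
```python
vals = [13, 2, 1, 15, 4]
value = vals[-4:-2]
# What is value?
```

vals has length 5. The slice vals[-4:-2] selects indices [1, 2] (1->2, 2->1), giving [2, 1].

[2, 1]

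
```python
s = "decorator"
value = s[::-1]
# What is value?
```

s has length 9. The slice s[::-1] selects indices [8, 7, 6, 5, 4, 3, 2, 1, 0] (8->'r', 7->'o', 6->'t', 5->'a', 4->'r', 3->'o', 2->'c', 1->'e', 0->'d'), giving 'rotaroced'.

'rotaroced'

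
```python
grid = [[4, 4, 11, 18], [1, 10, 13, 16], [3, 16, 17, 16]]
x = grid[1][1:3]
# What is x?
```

grid[1] = [1, 10, 13, 16]. grid[1] has length 4. The slice grid[1][1:3] selects indices [1, 2] (1->10, 2->13), giving [10, 13].

[10, 13]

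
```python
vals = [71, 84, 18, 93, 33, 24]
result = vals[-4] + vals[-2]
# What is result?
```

vals has length 6. Negative index -4 maps to positive index 6 + (-4) = 2. vals[2] = 18.
vals has length 6. Negative index -2 maps to positive index 6 + (-2) = 4. vals[4] = 33.
Sum: 18 + 33 = 51.

51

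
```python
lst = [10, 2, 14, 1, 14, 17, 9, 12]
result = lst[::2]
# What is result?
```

lst has length 8. The slice lst[::2] selects indices [0, 2, 4, 6] (0->10, 2->14, 4->14, 6->9), giving [10, 14, 14, 9].

[10, 14, 14, 9]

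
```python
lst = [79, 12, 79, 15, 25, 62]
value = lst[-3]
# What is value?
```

lst has length 6. Negative index -3 maps to positive index 6 + (-3) = 3. lst[3] = 15.

15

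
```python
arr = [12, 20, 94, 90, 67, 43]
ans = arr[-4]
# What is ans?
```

arr has length 6. Negative index -4 maps to positive index 6 + (-4) = 2. arr[2] = 94.

94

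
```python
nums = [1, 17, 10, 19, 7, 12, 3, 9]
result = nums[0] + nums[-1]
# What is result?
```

nums has length 8. nums[0] = 1.
nums has length 8. Negative index -1 maps to positive index 8 + (-1) = 7. nums[7] = 9.
Sum: 1 + 9 = 10.

10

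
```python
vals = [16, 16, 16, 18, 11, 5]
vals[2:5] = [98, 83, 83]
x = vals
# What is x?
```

vals starts as [16, 16, 16, 18, 11, 5] (length 6). The slice vals[2:5] covers indices [2, 3, 4] with values [16, 18, 11]. Replacing that slice with [98, 83, 83] (same length) produces [16, 16, 98, 83, 83, 5].

[16, 16, 98, 83, 83, 5]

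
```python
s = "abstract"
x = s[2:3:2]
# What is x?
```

s has length 8. The slice s[2:3:2] selects indices [2] (2->'s'), giving 's'.

's'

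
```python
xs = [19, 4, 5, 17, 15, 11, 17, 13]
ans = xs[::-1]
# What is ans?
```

xs has length 8. The slice xs[::-1] selects indices [7, 6, 5, 4, 3, 2, 1, 0] (7->13, 6->17, 5->11, 4->15, 3->17, 2->5, 1->4, 0->19), giving [13, 17, 11, 15, 17, 5, 4, 19].

[13, 17, 11, 15, 17, 5, 4, 19]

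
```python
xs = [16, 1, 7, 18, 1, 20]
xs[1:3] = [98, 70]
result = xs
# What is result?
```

xs starts as [16, 1, 7, 18, 1, 20] (length 6). The slice xs[1:3] covers indices [1, 2] with values [1, 7]. Replacing that slice with [98, 70] (same length) produces [16, 98, 70, 18, 1, 20].

[16, 98, 70, 18, 1, 20]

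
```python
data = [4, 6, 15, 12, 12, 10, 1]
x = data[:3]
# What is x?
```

data has length 7. The slice data[:3] selects indices [0, 1, 2] (0->4, 1->6, 2->15), giving [4, 6, 15].

[4, 6, 15]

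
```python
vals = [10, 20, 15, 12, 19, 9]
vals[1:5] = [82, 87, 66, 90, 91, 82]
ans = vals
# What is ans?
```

vals starts as [10, 20, 15, 12, 19, 9] (length 6). The slice vals[1:5] covers indices [1, 2, 3, 4] with values [20, 15, 12, 19]. Replacing that slice with [82, 87, 66, 90, 91, 82] (different length) produces [10, 82, 87, 66, 90, 91, 82, 9].

[10, 82, 87, 66, 90, 91, 82, 9]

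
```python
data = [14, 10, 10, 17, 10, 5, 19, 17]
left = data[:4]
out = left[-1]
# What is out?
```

data has length 8. The slice data[:4] selects indices [0, 1, 2, 3] (0->14, 1->10, 2->10, 3->17), giving [14, 10, 10, 17]. So left = [14, 10, 10, 17]. Then left[-1] = 17.

17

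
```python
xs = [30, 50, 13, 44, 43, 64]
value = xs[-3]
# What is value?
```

xs has length 6. Negative index -3 maps to positive index 6 + (-3) = 3. xs[3] = 44.

44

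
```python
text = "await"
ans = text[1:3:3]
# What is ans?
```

text has length 5. The slice text[1:3:3] selects indices [1] (1->'w'), giving 'w'.

'w'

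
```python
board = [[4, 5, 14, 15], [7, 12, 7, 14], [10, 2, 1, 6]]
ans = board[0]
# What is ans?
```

board has 3 rows. Row 0 is [4, 5, 14, 15].

[4, 5, 14, 15]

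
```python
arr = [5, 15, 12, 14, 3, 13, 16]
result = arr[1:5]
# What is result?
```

arr has length 7. The slice arr[1:5] selects indices [1, 2, 3, 4] (1->15, 2->12, 3->14, 4->3), giving [15, 12, 14, 3].

[15, 12, 14, 3]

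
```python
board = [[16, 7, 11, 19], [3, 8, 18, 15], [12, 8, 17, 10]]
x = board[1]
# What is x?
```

board has 3 rows. Row 1 is [3, 8, 18, 15].

[3, 8, 18, 15]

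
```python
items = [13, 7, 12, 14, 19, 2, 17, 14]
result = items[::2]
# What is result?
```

items has length 8. The slice items[::2] selects indices [0, 2, 4, 6] (0->13, 2->12, 4->19, 6->17), giving [13, 12, 19, 17].

[13, 12, 19, 17]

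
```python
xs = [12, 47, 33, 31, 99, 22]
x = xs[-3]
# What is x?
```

xs has length 6. Negative index -3 maps to positive index 6 + (-3) = 3. xs[3] = 31.

31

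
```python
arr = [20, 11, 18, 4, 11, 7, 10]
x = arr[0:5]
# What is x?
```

arr has length 7. The slice arr[0:5] selects indices [0, 1, 2, 3, 4] (0->20, 1->11, 2->18, 3->4, 4->11), giving [20, 11, 18, 4, 11].

[20, 11, 18, 4, 11]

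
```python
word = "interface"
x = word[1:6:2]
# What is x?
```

word has length 9. The slice word[1:6:2] selects indices [1, 3, 5] (1->'n', 3->'e', 5->'f'), giving 'nef'.

'nef'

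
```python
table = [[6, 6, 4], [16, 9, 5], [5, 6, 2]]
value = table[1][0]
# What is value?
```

table[1] = [16, 9, 5]. Taking column 0 of that row yields 16.

16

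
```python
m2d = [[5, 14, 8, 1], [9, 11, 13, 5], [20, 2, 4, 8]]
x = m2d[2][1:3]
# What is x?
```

m2d[2] = [20, 2, 4, 8]. m2d[2] has length 4. The slice m2d[2][1:3] selects indices [1, 2] (1->2, 2->4), giving [2, 4].

[2, 4]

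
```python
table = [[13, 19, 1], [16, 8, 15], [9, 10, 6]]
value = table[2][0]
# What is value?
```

table[2] = [9, 10, 6]. Taking column 0 of that row yields 9.

9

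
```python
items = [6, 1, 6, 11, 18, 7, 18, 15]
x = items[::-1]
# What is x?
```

items has length 8. The slice items[::-1] selects indices [7, 6, 5, 4, 3, 2, 1, 0] (7->15, 6->18, 5->7, 4->18, 3->11, 2->6, 1->1, 0->6), giving [15, 18, 7, 18, 11, 6, 1, 6].

[15, 18, 7, 18, 11, 6, 1, 6]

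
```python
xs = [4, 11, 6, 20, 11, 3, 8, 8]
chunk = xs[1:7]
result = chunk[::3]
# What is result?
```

xs has length 8. The slice xs[1:7] selects indices [1, 2, 3, 4, 5, 6] (1->11, 2->6, 3->20, 4->11, 5->3, 6->8), giving [11, 6, 20, 11, 3, 8]. So chunk = [11, 6, 20, 11, 3, 8]. chunk has length 6. The slice chunk[::3] selects indices [0, 3] (0->11, 3->11), giving [11, 11].

[11, 11]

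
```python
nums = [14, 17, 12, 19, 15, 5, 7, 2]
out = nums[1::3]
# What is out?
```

nums has length 8. The slice nums[1::3] selects indices [1, 4, 7] (1->17, 4->15, 7->2), giving [17, 15, 2].

[17, 15, 2]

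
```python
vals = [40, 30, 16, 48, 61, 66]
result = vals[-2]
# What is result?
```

vals has length 6. Negative index -2 maps to positive index 6 + (-2) = 4. vals[4] = 61.

61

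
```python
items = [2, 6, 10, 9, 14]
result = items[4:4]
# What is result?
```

items has length 5. The slice items[4:4] resolves to an empty index range, so the result is [].

[]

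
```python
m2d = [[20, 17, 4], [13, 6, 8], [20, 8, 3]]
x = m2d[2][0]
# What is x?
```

m2d[2] = [20, 8, 3]. Taking column 0 of that row yields 20.

20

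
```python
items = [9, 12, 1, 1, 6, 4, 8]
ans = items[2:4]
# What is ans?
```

items has length 7. The slice items[2:4] selects indices [2, 3] (2->1, 3->1), giving [1, 1].

[1, 1]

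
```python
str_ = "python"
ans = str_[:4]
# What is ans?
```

str_ has length 6. The slice str_[:4] selects indices [0, 1, 2, 3] (0->'p', 1->'y', 2->'t', 3->'h'), giving 'pyth'.

'pyth'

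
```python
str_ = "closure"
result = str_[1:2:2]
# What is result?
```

str_ has length 7. The slice str_[1:2:2] selects indices [1] (1->'l'), giving 'l'.

'l'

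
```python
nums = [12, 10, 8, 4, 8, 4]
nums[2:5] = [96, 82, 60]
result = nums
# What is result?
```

nums starts as [12, 10, 8, 4, 8, 4] (length 6). The slice nums[2:5] covers indices [2, 3, 4] with values [8, 4, 8]. Replacing that slice with [96, 82, 60] (same length) produces [12, 10, 96, 82, 60, 4].

[12, 10, 96, 82, 60, 4]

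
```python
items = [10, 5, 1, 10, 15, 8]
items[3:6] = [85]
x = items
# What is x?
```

items starts as [10, 5, 1, 10, 15, 8] (length 6). The slice items[3:6] covers indices [3, 4, 5] with values [10, 15, 8]. Replacing that slice with [85] (different length) produces [10, 5, 1, 85].

[10, 5, 1, 85]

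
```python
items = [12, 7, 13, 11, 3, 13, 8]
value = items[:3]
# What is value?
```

items has length 7. The slice items[:3] selects indices [0, 1, 2] (0->12, 1->7, 2->13), giving [12, 7, 13].

[12, 7, 13]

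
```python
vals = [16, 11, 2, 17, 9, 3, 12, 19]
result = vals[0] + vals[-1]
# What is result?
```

vals has length 8. vals[0] = 16.
vals has length 8. Negative index -1 maps to positive index 8 + (-1) = 7. vals[7] = 19.
Sum: 16 + 19 = 35.

35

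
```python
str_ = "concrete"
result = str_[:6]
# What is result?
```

str_ has length 8. The slice str_[:6] selects indices [0, 1, 2, 3, 4, 5] (0->'c', 1->'o', 2->'n', 3->'c', 4->'r', 5->'e'), giving 'concre'.

'concre'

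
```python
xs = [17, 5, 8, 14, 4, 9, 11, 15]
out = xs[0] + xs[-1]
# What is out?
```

xs has length 8. xs[0] = 17.
xs has length 8. Negative index -1 maps to positive index 8 + (-1) = 7. xs[7] = 15.
Sum: 17 + 15 = 32.

32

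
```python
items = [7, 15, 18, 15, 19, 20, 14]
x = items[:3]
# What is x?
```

items has length 7. The slice items[:3] selects indices [0, 1, 2] (0->7, 1->15, 2->18), giving [7, 15, 18].

[7, 15, 18]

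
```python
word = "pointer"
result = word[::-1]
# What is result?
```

word has length 7. The slice word[::-1] selects indices [6, 5, 4, 3, 2, 1, 0] (6->'r', 5->'e', 4->'t', 3->'n', 2->'i', 1->'o', 0->'p'), giving 'retniop'.

'retniop'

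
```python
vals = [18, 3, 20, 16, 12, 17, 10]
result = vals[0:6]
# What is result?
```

vals has length 7. The slice vals[0:6] selects indices [0, 1, 2, 3, 4, 5] (0->18, 1->3, 2->20, 3->16, 4->12, 5->17), giving [18, 3, 20, 16, 12, 17].

[18, 3, 20, 16, 12, 17]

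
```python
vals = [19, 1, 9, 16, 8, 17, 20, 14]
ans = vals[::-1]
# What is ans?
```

vals has length 8. The slice vals[::-1] selects indices [7, 6, 5, 4, 3, 2, 1, 0] (7->14, 6->20, 5->17, 4->8, 3->16, 2->9, 1->1, 0->19), giving [14, 20, 17, 8, 16, 9, 1, 19].

[14, 20, 17, 8, 16, 9, 1, 19]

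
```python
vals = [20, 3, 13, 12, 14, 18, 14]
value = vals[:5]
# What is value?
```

vals has length 7. The slice vals[:5] selects indices [0, 1, 2, 3, 4] (0->20, 1->3, 2->13, 3->12, 4->14), giving [20, 3, 13, 12, 14].

[20, 3, 13, 12, 14]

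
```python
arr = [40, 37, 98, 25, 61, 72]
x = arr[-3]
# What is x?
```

arr has length 6. Negative index -3 maps to positive index 6 + (-3) = 3. arr[3] = 25.

25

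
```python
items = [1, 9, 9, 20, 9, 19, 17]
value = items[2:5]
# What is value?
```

items has length 7. The slice items[2:5] selects indices [2, 3, 4] (2->9, 3->20, 4->9), giving [9, 20, 9].

[9, 20, 9]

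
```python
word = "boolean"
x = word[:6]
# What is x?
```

word has length 7. The slice word[:6] selects indices [0, 1, 2, 3, 4, 5] (0->'b', 1->'o', 2->'o', 3->'l', 4->'e', 5->'a'), giving 'boolea'.

'boolea'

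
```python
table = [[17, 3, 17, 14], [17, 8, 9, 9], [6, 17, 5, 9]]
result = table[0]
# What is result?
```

table has 3 rows. Row 0 is [17, 3, 17, 14].

[17, 3, 17, 14]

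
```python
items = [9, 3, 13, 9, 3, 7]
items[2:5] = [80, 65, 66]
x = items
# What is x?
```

items starts as [9, 3, 13, 9, 3, 7] (length 6). The slice items[2:5] covers indices [2, 3, 4] with values [13, 9, 3]. Replacing that slice with [80, 65, 66] (same length) produces [9, 3, 80, 65, 66, 7].

[9, 3, 80, 65, 66, 7]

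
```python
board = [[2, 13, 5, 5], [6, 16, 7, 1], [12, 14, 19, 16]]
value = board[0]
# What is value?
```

board has 3 rows. Row 0 is [2, 13, 5, 5].

[2, 13, 5, 5]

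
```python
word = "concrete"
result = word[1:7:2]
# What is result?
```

word has length 8. The slice word[1:7:2] selects indices [1, 3, 5] (1->'o', 3->'c', 5->'e'), giving 'oce'.

'oce'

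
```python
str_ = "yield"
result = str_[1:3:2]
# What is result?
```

str_ has length 5. The slice str_[1:3:2] selects indices [1] (1->'i'), giving 'i'.

'i'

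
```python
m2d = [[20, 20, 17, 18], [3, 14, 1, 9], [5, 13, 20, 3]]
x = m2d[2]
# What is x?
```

m2d has 3 rows. Row 2 is [5, 13, 20, 3].

[5, 13, 20, 3]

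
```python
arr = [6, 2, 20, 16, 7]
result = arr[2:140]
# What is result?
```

arr has length 5. The slice arr[2:140] selects indices [2, 3, 4] (2->20, 3->16, 4->7), giving [20, 16, 7].

[20, 16, 7]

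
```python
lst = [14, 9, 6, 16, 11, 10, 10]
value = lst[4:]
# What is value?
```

lst has length 7. The slice lst[4:] selects indices [4, 5, 6] (4->11, 5->10, 6->10), giving [11, 10, 10].

[11, 10, 10]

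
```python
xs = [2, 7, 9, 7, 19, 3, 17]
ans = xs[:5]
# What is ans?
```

xs has length 7. The slice xs[:5] selects indices [0, 1, 2, 3, 4] (0->2, 1->7, 2->9, 3->7, 4->19), giving [2, 7, 9, 7, 19].

[2, 7, 9, 7, 19]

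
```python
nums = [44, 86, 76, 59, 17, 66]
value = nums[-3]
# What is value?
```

nums has length 6. Negative index -3 maps to positive index 6 + (-3) = 3. nums[3] = 59.

59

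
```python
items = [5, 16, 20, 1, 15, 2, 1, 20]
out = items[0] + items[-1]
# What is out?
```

items has length 8. items[0] = 5.
items has length 8. Negative index -1 maps to positive index 8 + (-1) = 7. items[7] = 20.
Sum: 5 + 20 = 25.

25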